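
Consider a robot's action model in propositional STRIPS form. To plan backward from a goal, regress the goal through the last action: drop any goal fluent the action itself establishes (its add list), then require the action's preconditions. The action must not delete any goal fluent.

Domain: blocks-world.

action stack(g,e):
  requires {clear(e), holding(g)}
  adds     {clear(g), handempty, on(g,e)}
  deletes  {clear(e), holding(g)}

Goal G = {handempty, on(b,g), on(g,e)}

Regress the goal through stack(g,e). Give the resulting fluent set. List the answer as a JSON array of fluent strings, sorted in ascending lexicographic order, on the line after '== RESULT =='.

Compute (G \ add) ∪ pre:
  G ∩ del = {}  (empty — regression defined)
  G \ add = {handempty, on(b,g), on(g,e)} \ {clear(g), handempty, on(g,e)} = {on(b,g)}
  ∪ pre   = {on(b,g)} ∪ {clear(e), holding(g)}
          = {clear(e), holding(g), on(b,g)}

== RESULT ==
["clear(e)", "holding(g)", "on(b,g)"]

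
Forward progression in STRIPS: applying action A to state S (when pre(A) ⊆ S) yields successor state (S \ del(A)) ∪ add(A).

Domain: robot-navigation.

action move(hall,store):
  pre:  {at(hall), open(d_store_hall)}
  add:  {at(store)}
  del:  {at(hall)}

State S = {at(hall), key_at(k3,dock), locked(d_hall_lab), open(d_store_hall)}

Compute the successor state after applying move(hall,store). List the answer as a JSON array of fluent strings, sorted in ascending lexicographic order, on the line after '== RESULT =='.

Compute (S \ del) ∪ add:
  pre ⊆ S: {at(hall), open(d_store_hall)} ⊆ S  — applicable
  S \ del = {key_at(k3,dock), locked(d_hall_lab), open(d_store_hall)}
  ∪ add   = {at(store), key_at(k3,dock), locked(d_hall_lab), open(d_store_hall)}

== RESULT ==
["at(store)", "key_at(k3,dock)", "locked(d_hall_lab)", "open(d_store_hall)"]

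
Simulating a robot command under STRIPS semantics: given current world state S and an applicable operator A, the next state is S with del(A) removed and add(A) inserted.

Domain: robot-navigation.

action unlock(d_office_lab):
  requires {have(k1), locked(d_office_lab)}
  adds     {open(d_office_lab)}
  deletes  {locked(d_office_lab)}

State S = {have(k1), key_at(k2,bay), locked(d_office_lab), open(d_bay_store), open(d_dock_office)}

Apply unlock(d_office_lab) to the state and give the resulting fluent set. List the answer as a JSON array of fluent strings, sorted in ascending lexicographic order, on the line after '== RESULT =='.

Compute (S \ del) ∪ add:
  pre ⊆ S: {have(k1), locked(d_office_lab)} ⊆ S  — applicable
  S \ del = {have(k1), key_at(k2,bay), open(d_bay_store), open(d_dock_office)}
  ∪ add   = {have(k1), key_at(k2,bay), open(d_bay_store), open(d_dock_office), open(d_office_lab)}

== RESULT ==
["have(k1)", "key_at(k2,bay)", "open(d_bay_store)", "open(d_dock_office)", "open(d_office_lab)"]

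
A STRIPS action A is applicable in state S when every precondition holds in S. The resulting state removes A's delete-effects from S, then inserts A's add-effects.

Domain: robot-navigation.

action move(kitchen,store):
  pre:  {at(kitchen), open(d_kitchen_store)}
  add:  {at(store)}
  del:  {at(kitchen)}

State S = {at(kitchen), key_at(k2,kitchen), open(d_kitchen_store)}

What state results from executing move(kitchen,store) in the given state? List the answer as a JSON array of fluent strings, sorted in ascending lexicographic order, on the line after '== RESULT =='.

Compute (S \ del) ∪ add:
  pre ⊆ S: {at(kitchen), open(d_kitchen_store)} ⊆ S  — applicable
  S \ del = {key_at(k2,kitchen), open(d_kitchen_store)}
  ∪ add   = {at(store), key_at(k2,kitchen), open(d_kitchen_store)}

== RESULT ==
["at(store)", "key_at(k2,kitchen)", "open(d_kitchen_store)"]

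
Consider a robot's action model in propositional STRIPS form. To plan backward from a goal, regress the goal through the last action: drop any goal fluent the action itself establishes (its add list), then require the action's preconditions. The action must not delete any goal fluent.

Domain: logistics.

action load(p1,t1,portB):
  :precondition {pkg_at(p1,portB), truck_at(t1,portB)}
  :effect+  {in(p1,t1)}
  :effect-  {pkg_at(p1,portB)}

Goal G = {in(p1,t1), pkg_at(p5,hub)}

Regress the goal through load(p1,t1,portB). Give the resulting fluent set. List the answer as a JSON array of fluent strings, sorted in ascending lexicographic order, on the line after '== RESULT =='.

Compute (G \ add) ∪ pre:
  G ∩ del = {}  (empty — regression defined)
  G \ add = {in(p1,t1), pkg_at(p5,hub)} \ {in(p1,t1)} = {pkg_at(p5,hub)}
  ∪ pre   = {pkg_at(p5,hub)} ∪ {pkg_at(p1,portB), truck_at(t1,portB)}
          = {pkg_at(p1,portB), pkg_at(p5,hub), truck_at(t1,portB)}

== RESULT ==
["pkg_at(p1,portB)", "pkg_at(p5,hub)", "truck_at(t1,portB)"]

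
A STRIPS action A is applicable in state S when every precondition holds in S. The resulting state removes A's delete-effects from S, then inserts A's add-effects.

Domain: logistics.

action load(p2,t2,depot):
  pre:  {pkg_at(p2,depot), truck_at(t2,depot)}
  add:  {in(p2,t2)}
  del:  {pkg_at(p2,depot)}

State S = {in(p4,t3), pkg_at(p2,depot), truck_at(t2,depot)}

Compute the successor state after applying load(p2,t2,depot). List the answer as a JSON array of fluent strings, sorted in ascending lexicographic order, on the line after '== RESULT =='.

Compute (S \ del) ∪ add:
  pre ⊆ S: {pkg_at(p2,depot), truck_at(t2,depot)} ⊆ S  — applicable
  S \ del = {in(p4,t3), truck_at(t2,depot)}
  ∪ add   = {in(p2,t2), in(p4,t3), truck_at(t2,depot)}

== RESULT ==
["in(p2,t2)", "in(p4,t3)", "truck_at(t2,depot)"]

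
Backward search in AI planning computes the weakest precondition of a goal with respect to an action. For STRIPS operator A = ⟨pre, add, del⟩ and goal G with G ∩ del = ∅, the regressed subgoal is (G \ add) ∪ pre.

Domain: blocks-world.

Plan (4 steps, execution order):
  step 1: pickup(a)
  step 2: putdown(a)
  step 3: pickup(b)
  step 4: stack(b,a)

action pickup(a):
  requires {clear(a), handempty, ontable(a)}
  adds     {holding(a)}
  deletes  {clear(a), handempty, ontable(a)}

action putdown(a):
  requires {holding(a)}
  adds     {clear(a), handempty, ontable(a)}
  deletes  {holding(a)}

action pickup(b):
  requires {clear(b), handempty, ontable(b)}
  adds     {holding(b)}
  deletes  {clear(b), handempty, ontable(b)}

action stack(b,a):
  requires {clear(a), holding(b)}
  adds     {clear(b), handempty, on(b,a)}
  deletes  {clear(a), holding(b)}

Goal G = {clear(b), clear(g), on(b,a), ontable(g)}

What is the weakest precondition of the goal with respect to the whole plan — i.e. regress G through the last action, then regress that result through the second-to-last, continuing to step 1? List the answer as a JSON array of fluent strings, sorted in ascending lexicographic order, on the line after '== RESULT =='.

Regress step by step:
  through step 4 (stack(b,a)): drop {clear(b), on(b,a)}, keep {clear(g), ontable(g)}, require {clear(a), holding(b)}
    → {clear(a), clear(g), holding(b), ontable(g)}
  through step 3 (pickup(b)): drop {holding(b)}, keep {clear(a), clear(g), ontable(g)}, require {clear(b), handempty, ontable(b)}
    → {clear(a), clear(b), clear(g), handempty, ontable(b), ontable(g)}
  through step 2 (putdown(a)): drop {clear(a), handempty}, keep {clear(b), clear(g), ontable(b), ontable(g)}, require {holding(a)}
    → {clear(b), clear(g), holding(a), ontable(b), ontable(g)}
  through step 1 (pickup(a)): drop {holding(a)}, keep {clear(b), clear(g), ontable(b), ontable(g)}, require {clear(a), handempty, ontable(a)}
    → {clear(a), clear(b), clear(g), handempty, ontable(a), ontable(b), ontable(g)}

== RESULT ==
["clear(a)", "clear(b)", "clear(g)", "handempty", "ontable(a)", "ontable(b)", "ontable(g)"]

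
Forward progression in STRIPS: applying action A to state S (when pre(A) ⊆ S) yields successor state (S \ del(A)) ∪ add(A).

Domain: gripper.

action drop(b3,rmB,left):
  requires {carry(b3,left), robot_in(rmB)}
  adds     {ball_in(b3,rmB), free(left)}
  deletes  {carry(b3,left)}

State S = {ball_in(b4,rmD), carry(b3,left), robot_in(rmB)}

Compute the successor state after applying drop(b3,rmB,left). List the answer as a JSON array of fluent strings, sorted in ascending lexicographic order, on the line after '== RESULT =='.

Compute (S \ del) ∪ add:
  pre ⊆ S: {carry(b3,left), robot_in(rmB)} ⊆ S  — applicable
  S \ del = {ball_in(b4,rmD), robot_in(rmB)}
  ∪ add   = {ball_in(b3,rmB), ball_in(b4,rmD), free(left), robot_in(rmB)}

== RESULT ==
["ball_in(b3,rmB)", "ball_in(b4,rmD)", "free(left)", "robot_in(rmB)"]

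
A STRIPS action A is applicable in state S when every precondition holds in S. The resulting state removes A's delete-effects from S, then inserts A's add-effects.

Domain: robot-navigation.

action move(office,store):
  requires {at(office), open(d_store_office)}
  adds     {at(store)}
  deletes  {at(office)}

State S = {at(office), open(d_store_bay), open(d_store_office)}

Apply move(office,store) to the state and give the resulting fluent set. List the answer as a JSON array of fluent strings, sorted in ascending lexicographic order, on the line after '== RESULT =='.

Progress:
  pre ⊆ S: {at(office), open(d_store_office)} ⊆ S  — applicable
  S \ del = {open(d_store_bay), open(d_store_office)}
  ∪ add   = {at(store), open(d_store_bay), open(d_store_office)}

== RESULT ==
["at(store)", "open(d_store_bay)", "open(d_store_office)"]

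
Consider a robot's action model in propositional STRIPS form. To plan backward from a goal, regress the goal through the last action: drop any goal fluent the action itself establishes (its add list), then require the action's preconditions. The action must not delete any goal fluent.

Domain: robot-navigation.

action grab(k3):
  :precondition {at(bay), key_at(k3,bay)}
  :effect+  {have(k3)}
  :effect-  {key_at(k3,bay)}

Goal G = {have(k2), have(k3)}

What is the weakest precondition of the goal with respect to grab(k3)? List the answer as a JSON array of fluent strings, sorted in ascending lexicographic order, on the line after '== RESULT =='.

Regress:
  G ∩ del = {}  (empty — regression defined)
  G \ add = {have(k2), have(k3)} \ {have(k3)} = {have(k2)}
  ∪ pre   = {have(k2)} ∪ {at(bay), key_at(k3,bay)}
          = {at(bay), have(k2), key_at(k3,bay)}

== RESULT ==
["at(bay)", "have(k2)", "key_at(k3,bay)"]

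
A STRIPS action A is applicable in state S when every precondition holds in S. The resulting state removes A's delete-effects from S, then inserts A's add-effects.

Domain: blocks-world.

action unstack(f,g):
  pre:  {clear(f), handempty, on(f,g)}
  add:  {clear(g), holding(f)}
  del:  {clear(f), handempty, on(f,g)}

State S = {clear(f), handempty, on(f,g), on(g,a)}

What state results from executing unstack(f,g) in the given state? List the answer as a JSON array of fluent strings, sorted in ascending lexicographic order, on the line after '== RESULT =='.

Compute (S \ del) ∪ add:
  pre ⊆ S: {clear(f), handempty, on(f,g)} ⊆ S  — applicable
  S \ del = {on(g,a)}
  ∪ add   = {clear(g), holding(f), on(g,a)}

== RESULT ==
["clear(g)", "holding(f)", "on(g,a)"]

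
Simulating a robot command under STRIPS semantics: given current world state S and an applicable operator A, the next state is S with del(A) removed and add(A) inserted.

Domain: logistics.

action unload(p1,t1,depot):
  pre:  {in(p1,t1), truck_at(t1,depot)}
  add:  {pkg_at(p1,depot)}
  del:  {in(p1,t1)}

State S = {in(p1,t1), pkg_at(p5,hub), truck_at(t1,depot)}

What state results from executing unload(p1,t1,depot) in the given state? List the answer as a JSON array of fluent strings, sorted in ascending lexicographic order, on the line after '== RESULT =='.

Compute (S \ del) ∪ add:
  pre ⊆ S: {in(p1,t1), truck_at(t1,depot)} ⊆ S  — applicable
  S \ del = {pkg_at(p5,hub), truck_at(t1,depot)}
  ∪ add   = {pkg_at(p1,depot), pkg_at(p5,hub), truck_at(t1,depot)}

== RESULT ==
["pkg_at(p1,depot)", "pkg_at(p5,hub)", "truck_at(t1,depot)"]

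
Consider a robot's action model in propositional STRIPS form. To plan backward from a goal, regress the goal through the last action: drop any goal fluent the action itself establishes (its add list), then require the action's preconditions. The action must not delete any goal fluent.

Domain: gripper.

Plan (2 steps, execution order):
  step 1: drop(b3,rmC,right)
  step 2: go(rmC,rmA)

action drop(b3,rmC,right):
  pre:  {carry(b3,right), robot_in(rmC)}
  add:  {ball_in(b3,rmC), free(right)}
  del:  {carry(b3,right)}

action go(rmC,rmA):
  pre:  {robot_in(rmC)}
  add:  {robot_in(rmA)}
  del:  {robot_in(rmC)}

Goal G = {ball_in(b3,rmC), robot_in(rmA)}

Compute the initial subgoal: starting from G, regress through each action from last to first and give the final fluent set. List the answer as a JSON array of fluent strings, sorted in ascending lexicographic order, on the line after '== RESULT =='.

Regress step by step:
  through step 2 (go(rmC,rmA)): drop {robot_in(rmA)}, keep {ball_in(b3,rmC)}, require {robot_in(rmC)}
    → {ball_in(b3,rmC), robot_in(rmC)}
  through step 1 (drop(b3,rmC,right)): drop {ball_in(b3,rmC)}, keep {robot_in(rmC)}, require {carry(b3,right), robot_in(rmC)}
    → {carry(b3,right), robot_in(rmC)}

== RESULT ==
["carry(b3,right)", "robot_in(rmC)"]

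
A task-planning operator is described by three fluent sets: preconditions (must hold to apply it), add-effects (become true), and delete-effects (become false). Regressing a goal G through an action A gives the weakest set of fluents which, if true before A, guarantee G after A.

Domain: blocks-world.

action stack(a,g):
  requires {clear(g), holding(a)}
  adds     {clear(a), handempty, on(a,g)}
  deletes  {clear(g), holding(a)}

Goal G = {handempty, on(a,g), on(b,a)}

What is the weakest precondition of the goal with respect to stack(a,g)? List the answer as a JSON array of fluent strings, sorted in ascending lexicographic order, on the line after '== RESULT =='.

Regress:
  G ∩ del = {}  (empty — regression defined)
  G \ add = {handempty, on(a,g), on(b,a)} \ {clear(a), handempty, on(a,g)} = {on(b,a)}
  ∪ pre   = {on(b,a)} ∪ {clear(g), holding(a)}
          = {clear(g), holding(a), on(b,a)}

== RESULT ==
["clear(g)", "holding(a)", "on(b,a)"]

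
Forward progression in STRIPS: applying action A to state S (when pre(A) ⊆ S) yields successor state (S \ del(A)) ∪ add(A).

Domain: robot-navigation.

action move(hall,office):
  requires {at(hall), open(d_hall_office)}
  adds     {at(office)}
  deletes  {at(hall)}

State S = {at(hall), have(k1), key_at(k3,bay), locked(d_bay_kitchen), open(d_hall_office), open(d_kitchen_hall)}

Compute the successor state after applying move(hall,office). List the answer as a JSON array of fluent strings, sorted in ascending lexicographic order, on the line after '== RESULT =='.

Compute (S \ del) ∪ add:
  pre ⊆ S: {at(hall), open(d_hall_office)} ⊆ S  — applicable
  S \ del = {have(k1), key_at(k3,bay), locked(d_bay_kitchen), open(d_hall_office), open(d_kitchen_hall)}
  ∪ add   = {at(office), have(k1), key_at(k3,bay), locked(d_bay_kitchen), open(d_hall_office), open(d_kitchen_hall)}

== RESULT ==
["at(office)", "have(k1)", "key_at(k3,bay)", "locked(d_bay_kitchen)", "open(d_hall_office)", "open(d_kitchen_hall)"]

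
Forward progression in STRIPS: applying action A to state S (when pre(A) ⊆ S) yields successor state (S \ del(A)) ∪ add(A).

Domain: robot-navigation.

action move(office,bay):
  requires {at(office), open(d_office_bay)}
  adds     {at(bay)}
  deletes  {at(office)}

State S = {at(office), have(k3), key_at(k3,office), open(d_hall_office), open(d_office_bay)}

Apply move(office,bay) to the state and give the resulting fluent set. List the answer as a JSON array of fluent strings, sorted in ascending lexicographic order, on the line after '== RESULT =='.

Progress:
  pre ⊆ S: {at(office), open(d_office_bay)} ⊆ S  — applicable
  S \ del = {have(k3), key_at(k3,office), open(d_hall_office), open(d_office_bay)}
  ∪ add   = {at(bay), have(k3), key_at(k3,office), open(d_hall_office), open(d_office_bay)}

== RESULT ==
["at(bay)", "have(k3)", "key_at(k3,office)", "open(d_hall_office)", "open(d_office_bay)"]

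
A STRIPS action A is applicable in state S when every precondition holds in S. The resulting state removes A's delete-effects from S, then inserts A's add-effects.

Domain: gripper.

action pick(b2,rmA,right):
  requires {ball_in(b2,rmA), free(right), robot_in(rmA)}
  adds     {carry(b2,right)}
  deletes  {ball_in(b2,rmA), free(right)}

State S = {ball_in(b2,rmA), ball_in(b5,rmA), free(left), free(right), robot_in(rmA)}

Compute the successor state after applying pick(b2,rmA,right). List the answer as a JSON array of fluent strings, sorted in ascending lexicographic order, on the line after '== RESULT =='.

Progress:
  pre ⊆ S: {ball_in(b2,rmA), free(right), robot_in(rmA)} ⊆ S  — applicable
  S \ del = {ball_in(b5,rmA), free(left), robot_in(rmA)}
  ∪ add   = {ball_in(b5,rmA), carry(b2,right), free(left), robot_in(rmA)}

== RESULT ==
["ball_in(b5,rmA)", "carry(b2,right)", "free(left)", "robot_in(rmA)"]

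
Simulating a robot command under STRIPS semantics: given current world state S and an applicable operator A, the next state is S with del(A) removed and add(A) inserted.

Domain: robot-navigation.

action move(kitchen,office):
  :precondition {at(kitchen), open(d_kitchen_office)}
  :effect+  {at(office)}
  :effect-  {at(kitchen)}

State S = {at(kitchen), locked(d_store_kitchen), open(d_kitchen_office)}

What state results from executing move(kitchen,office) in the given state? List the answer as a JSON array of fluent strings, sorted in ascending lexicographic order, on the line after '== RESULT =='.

Progress:
  pre ⊆ S: {at(kitchen), open(d_kitchen_office)} ⊆ S  — applicable
  S \ del = {locked(d_store_kitchen), open(d_kitchen_office)}
  ∪ add   = {at(office), locked(d_store_kitchen), open(d_kitchen_office)}

== RESULT ==
["at(office)", "locked(d_store_kitchen)", "open(d_kitchen_office)"]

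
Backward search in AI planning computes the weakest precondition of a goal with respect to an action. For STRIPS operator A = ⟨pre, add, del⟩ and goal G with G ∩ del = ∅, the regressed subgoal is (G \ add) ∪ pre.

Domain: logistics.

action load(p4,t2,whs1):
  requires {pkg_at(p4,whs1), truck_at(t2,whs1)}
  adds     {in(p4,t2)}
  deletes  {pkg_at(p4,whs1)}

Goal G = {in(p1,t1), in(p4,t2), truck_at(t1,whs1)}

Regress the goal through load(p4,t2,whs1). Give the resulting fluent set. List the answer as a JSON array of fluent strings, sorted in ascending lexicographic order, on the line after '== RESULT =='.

Regress:
  G ∩ del = {}  (empty — regression defined)
  G \ add = {in(p1,t1), in(p4,t2), truck_at(t1,whs1)} \ {in(p4,t2)} = {in(p1,t1), truck_at(t1,whs1)}
  ∪ pre   = {in(p1,t1), truck_at(t1,whs1)} ∪ {pkg_at(p4,whs1), truck_at(t2,whs1)}
          = {in(p1,t1), pkg_at(p4,whs1), truck_at(t1,whs1), truck_at(t2,whs1)}

== RESULT ==
["in(p1,t1)", "pkg_at(p4,whs1)", "truck_at(t1,whs1)", "truck_at(t2,whs1)"]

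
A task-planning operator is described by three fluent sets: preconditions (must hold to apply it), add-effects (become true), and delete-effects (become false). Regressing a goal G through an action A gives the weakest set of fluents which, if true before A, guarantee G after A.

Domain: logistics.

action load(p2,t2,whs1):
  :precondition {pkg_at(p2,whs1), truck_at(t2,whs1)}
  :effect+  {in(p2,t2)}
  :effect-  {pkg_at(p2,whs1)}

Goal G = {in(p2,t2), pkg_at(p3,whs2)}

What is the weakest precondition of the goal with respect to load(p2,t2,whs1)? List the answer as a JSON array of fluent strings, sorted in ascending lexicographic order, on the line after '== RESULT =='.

Compute (G \ add) ∪ pre:
  G ∩ del = {}  (empty — regression defined)
  G \ add = {in(p2,t2), pkg_at(p3,whs2)} \ {in(p2,t2)} = {pkg_at(p3,whs2)}
  ∪ pre   = {pkg_at(p3,whs2)} ∪ {pkg_at(p2,whs1), truck_at(t2,whs1)}
          = {pkg_at(p2,whs1), pkg_at(p3,whs2), truck_at(t2,whs1)}

== RESULT ==
["pkg_at(p2,whs1)", "pkg_at(p3,whs2)", "truck_at(t2,whs1)"]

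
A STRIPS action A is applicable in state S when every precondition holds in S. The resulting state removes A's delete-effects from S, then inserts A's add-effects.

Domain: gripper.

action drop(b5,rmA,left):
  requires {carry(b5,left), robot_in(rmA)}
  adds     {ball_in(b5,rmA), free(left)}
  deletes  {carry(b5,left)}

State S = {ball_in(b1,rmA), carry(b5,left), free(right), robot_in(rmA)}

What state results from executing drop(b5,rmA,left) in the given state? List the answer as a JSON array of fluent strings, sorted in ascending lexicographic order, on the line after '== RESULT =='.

Compute (S \ del) ∪ add:
  pre ⊆ S: {carry(b5,left), robot_in(rmA)} ⊆ S  — applicable
  S \ del = {ball_in(b1,rmA), free(right), robot_in(rmA)}
  ∪ add   = {ball_in(b1,rmA), ball_in(b5,rmA), free(left), free(right), robot_in(rmA)}

== RESULT ==
["ball_in(b1,rmA)", "ball_in(b5,rmA)", "free(left)", "free(right)", "robot_in(rmA)"]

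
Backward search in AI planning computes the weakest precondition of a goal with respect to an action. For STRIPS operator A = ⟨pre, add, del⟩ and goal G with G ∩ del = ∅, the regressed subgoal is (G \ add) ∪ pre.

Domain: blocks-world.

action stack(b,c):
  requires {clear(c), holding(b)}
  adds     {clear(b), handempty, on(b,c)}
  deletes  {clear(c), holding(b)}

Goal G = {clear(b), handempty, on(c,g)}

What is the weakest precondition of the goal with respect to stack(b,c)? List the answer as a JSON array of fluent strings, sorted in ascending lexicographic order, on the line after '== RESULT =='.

Regress:
  G ∩ del = {}  (empty — regression defined)
  G \ add = {clear(b), handempty, on(c,g)} \ {clear(b), handempty, on(b,c)} = {on(c,g)}
  ∪ pre   = {on(c,g)} ∪ {clear(c), holding(b)}
          = {clear(c), holding(b), on(c,g)}

== RESULT ==
["clear(c)", "holding(b)", "on(c,g)"]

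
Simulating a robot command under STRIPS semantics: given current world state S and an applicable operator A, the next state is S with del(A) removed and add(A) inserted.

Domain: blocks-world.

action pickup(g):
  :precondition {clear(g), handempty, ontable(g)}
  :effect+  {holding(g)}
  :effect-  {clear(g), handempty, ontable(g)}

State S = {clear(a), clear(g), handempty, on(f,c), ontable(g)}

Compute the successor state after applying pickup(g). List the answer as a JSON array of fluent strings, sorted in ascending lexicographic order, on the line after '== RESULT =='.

Progress:
  pre ⊆ S: {clear(g), handempty, ontable(g)} ⊆ S  — applicable
  S \ del = {clear(a), on(f,c)}
  ∪ add   = {clear(a), holding(g), on(f,c)}

== RESULT ==
["clear(a)", "holding(g)", "on(f,c)"]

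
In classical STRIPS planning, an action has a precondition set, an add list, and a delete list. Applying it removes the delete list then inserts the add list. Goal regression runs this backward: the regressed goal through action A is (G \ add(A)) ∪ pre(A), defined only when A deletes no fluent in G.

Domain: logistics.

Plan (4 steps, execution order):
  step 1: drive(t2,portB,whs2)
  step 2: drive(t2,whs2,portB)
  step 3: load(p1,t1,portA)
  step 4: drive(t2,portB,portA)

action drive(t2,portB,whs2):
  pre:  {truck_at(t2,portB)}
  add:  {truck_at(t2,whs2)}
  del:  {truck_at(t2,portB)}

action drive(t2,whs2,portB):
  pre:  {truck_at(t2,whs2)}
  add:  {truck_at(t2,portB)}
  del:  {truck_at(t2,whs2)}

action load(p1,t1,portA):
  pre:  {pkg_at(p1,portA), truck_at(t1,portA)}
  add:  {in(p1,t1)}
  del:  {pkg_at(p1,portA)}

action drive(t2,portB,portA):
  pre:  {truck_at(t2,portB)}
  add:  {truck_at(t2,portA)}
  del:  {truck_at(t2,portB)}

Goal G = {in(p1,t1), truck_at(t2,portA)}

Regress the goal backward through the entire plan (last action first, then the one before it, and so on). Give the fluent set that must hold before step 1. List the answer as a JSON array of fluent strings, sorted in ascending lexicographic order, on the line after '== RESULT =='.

Work backward from the goal:
  through step 4 (drive(t2,portB,portA)): drop {truck_at(t2,portA)}, keep {in(p1,t1)}, require {truck_at(t2,portB)}
    → {in(p1,t1), truck_at(t2,portB)}
  through step 3 (load(p1,t1,portA)): drop {in(p1,t1)}, keep {truck_at(t2,portB)}, require {pkg_at(p1,portA), truck_at(t1,portA)}
    → {pkg_at(p1,portA), truck_at(t1,portA), truck_at(t2,portB)}
  through step 2 (drive(t2,whs2,portB)): drop {truck_at(t2,portB)}, keep {pkg_at(p1,portA), truck_at(t1,portA)}, require {truck_at(t2,whs2)}
    → {pkg_at(p1,portA), truck_at(t1,portA), truck_at(t2,whs2)}
  through step 1 (drive(t2,portB,whs2)): drop {truck_at(t2,whs2)}, keep {pkg_at(p1,portA), truck_at(t1,portA)}, require {truck_at(t2,portB)}
    → {pkg_at(p1,portA), truck_at(t1,portA), truck_at(t2,portB)}

== RESULT ==
["pkg_at(p1,portA)", "truck_at(t1,portA)", "truck_at(t2,portB)"]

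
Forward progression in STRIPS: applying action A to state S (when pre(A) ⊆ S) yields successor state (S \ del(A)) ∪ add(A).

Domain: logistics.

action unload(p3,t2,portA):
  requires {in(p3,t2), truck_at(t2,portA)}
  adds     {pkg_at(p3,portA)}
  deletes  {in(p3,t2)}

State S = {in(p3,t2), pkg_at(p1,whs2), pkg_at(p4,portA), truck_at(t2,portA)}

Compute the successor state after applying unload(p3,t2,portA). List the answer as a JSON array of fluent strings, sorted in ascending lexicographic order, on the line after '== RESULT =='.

Progress:
  pre ⊆ S: {in(p3,t2), truck_at(t2,portA)} ⊆ S  — applicable
  S \ del = {pkg_at(p1,whs2), pkg_at(p4,portA), truck_at(t2,portA)}
  ∪ add   = {pkg_at(p1,whs2), pkg_at(p3,portA), pkg_at(p4,portA), truck_at(t2,portA)}

== RESULT ==
["pkg_at(p1,whs2)", "pkg_at(p3,portA)", "pkg_at(p4,portA)", "truck_at(t2,portA)"]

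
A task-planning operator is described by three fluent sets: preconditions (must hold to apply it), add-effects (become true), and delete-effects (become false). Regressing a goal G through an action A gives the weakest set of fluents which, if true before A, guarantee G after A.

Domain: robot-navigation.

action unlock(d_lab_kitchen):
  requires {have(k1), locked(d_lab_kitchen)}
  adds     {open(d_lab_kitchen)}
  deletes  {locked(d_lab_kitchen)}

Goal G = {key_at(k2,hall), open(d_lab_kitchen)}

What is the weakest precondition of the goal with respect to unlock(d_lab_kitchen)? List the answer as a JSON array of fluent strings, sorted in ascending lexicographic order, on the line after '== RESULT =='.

Regress:
  G ∩ del = {}  (empty — regression defined)
  G \ add = {key_at(k2,hall), open(d_lab_kitchen)} \ {open(d_lab_kitchen)} = {key_at(k2,hall)}
  ∪ pre   = {key_at(k2,hall)} ∪ {have(k1), locked(d_lab_kitchen)}
          = {have(k1), key_at(k2,hall), locked(d_lab_kitchen)}

== RESULT ==
["have(k1)", "key_at(k2,hall)", "locked(d_lab_kitchen)"]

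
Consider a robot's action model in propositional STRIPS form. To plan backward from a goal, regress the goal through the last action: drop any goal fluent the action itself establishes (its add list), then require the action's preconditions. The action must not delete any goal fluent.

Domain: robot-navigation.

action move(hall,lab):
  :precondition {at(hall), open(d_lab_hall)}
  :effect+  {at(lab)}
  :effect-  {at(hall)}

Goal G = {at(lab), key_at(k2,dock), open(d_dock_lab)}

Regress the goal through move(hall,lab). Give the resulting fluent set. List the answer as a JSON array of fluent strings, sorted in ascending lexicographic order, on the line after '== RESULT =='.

Compute (G \ add) ∪ pre:
  G ∩ del = {}  (empty — regression defined)
  G \ add = {at(lab), key_at(k2,dock), open(d_dock_lab)} \ {at(lab)} = {key_at(k2,dock), open(d_dock_lab)}
  ∪ pre   = {key_at(k2,dock), open(d_dock_lab)} ∪ {at(hall), open(d_lab_hall)}
          = {at(hall), key_at(k2,dock), open(d_dock_lab), open(d_lab_hall)}

== RESULT ==
["at(hall)", "key_at(k2,dock)", "open(d_dock_lab)", "open(d_lab_hall)"]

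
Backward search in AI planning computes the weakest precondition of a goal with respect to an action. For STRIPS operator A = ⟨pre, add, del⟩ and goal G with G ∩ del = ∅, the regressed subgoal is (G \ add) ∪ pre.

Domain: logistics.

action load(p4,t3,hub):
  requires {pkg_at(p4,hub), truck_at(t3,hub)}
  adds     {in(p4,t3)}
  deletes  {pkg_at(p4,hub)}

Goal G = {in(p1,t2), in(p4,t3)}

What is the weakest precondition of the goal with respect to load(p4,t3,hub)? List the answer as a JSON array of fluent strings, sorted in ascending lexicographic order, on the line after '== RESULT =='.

Compute (G \ add) ∪ pre:
  G ∩ del = {}  (empty — regression defined)
  G \ add = {in(p1,t2), in(p4,t3)} \ {in(p4,t3)} = {in(p1,t2)}
  ∪ pre   = {in(p1,t2)} ∪ {pkg_at(p4,hub), truck_at(t3,hub)}
          = {in(p1,t2), pkg_at(p4,hub), truck_at(t3,hub)}

== RESULT ==
["in(p1,t2)", "pkg_at(p4,hub)", "truck_at(t3,hub)"]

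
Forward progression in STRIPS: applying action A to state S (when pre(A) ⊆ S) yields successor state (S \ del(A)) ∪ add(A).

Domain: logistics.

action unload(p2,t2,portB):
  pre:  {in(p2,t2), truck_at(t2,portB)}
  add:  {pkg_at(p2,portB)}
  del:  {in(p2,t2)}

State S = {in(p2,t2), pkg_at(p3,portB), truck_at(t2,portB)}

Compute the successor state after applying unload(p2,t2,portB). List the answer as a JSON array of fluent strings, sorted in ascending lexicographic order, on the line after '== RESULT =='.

Compute (S \ del) ∪ add:
  pre ⊆ S: {in(p2,t2), truck_at(t2,portB)} ⊆ S  — applicable
  S \ del = {pkg_at(p3,portB), truck_at(t2,portB)}
  ∪ add   = {pkg_at(p2,portB), pkg_at(p3,portB), truck_at(t2,portB)}

== RESULT ==
["pkg_at(p2,portB)", "pkg_at(p3,portB)", "truck_at(t2,portB)"]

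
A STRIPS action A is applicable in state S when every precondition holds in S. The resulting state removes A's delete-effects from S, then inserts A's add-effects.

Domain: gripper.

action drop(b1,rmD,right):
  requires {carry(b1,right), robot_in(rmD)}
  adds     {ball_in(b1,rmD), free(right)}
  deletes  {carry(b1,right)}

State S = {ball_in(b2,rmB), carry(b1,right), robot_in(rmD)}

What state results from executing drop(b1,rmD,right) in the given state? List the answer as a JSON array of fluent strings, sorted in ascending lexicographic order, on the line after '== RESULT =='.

Compute (S \ del) ∪ add:
  pre ⊆ S: {carry(b1,right), robot_in(rmD)} ⊆ S  — applicable
  S \ del = {ball_in(b2,rmB), robot_in(rmD)}
  ∪ add   = {ball_in(b1,rmD), ball_in(b2,rmB), free(right), robot_in(rmD)}

== RESULT ==
["ball_in(b1,rmD)", "ball_in(b2,rmB)", "free(right)", "robot_in(rmD)"]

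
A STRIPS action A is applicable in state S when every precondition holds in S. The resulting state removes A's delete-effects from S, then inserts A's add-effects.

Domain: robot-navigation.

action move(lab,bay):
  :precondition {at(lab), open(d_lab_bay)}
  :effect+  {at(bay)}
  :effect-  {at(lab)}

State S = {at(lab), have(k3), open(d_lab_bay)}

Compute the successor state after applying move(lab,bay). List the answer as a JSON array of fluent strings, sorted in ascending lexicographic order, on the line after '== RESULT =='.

Progress:
  pre ⊆ S: {at(lab), open(d_lab_bay)} ⊆ S  — applicable
  S \ del = {have(k3), open(d_lab_bay)}
  ∪ add   = {at(bay), have(k3), open(d_lab_bay)}

== RESULT ==
["at(bay)", "have(k3)", "open(d_lab_bay)"]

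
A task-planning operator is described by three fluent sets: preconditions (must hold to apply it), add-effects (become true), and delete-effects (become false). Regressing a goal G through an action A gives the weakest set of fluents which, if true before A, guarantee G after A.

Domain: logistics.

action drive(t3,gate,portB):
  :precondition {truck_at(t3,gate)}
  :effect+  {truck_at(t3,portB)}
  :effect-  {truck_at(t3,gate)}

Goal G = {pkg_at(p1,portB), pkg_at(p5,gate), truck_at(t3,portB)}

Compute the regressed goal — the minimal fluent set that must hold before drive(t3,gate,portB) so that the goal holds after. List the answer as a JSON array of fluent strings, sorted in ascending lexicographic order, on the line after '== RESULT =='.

Regress:
  G ∩ del = {}  (empty — regression defined)
  G \ add = {pkg_at(p1,portB), pkg_at(p5,gate), truck_at(t3,portB)} \ {truck_at(t3,portB)} = {pkg_at(p1,portB), pkg_at(p5,gate)}
  ∪ pre   = {pkg_at(p1,portB), pkg_at(p5,gate)} ∪ {truck_at(t3,gate)}
          = {pkg_at(p1,portB), pkg_at(p5,gate), truck_at(t3,gate)}

== RESULT ==
["pkg_at(p1,portB)", "pkg_at(p5,gate)", "truck_at(t3,gate)"]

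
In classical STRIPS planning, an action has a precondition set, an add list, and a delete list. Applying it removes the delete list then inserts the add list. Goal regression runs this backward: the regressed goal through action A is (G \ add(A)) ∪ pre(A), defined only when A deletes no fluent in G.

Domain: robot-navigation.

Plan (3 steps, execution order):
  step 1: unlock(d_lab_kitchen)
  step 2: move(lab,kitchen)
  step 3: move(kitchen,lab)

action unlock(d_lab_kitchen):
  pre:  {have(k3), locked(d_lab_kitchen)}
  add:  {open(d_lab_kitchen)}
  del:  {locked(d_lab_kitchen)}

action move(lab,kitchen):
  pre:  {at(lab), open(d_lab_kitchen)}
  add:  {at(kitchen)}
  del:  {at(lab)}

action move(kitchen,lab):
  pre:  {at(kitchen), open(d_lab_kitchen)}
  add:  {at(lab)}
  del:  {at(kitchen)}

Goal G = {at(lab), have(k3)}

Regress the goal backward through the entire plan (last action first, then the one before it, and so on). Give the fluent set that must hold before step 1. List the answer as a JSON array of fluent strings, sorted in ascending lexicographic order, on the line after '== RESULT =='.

Work backward from the goal:
  through step 3 (move(kitchen,lab)): drop {at(lab)}, keep {have(k3)}, require {at(kitchen), open(d_lab_kitchen)}
    → {at(kitchen), have(k3), open(d_lab_kitchen)}
  through step 2 (move(lab,kitchen)): drop {at(kitchen)}, keep {have(k3), open(d_lab_kitchen)}, require {at(lab), open(d_lab_kitchen)}
    → {at(lab), have(k3), open(d_lab_kitchen)}
  through step 1 (unlock(d_lab_kitchen)): drop {open(d_lab_kitchen)}, keep {at(lab), have(k3)}, require {have(k3), locked(d_lab_kitchen)}
    → {at(lab), have(k3), locked(d_lab_kitchen)}

== RESULT ==
["at(lab)", "have(k3)", "locked(d_lab_kitchen)"]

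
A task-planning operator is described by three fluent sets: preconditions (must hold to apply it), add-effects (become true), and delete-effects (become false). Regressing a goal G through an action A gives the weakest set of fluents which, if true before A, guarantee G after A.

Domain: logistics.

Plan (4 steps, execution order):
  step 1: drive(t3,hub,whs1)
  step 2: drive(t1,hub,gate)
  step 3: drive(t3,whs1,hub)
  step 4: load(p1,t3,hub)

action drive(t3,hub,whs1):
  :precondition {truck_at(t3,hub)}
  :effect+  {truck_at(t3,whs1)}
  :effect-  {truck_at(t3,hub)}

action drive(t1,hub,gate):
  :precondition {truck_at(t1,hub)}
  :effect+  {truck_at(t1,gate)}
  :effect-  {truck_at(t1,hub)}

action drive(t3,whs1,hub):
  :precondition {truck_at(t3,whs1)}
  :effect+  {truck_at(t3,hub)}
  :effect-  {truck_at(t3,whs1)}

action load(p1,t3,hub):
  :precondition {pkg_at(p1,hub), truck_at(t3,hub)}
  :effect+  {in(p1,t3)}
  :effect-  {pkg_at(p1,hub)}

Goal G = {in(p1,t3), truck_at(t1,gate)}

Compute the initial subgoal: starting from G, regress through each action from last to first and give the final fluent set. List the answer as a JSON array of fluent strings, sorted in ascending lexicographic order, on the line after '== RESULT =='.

Work backward from the goal:
  through step 4 (load(p1,t3,hub)): drop {in(p1,t3)}, keep {truck_at(t1,gate)}, require {pkg_at(p1,hub), truck_at(t3,hub)}
    → {pkg_at(p1,hub), truck_at(t1,gate), truck_at(t3,hub)}
  through step 3 (drive(t3,whs1,hub)): drop {truck_at(t3,hub)}, keep {pkg_at(p1,hub), truck_at(t1,gate)}, require {truck_at(t3,whs1)}
    → {pkg_at(p1,hub), truck_at(t1,gate), truck_at(t3,whs1)}
  through step 2 (drive(t1,hub,gate)): drop {truck_at(t1,gate)}, keep {pkg_at(p1,hub), truck_at(t3,whs1)}, require {truck_at(t1,hub)}
    → {pkg_at(p1,hub), truck_at(t1,hub), truck_at(t3,whs1)}
  through step 1 (drive(t3,hub,whs1)): drop {truck_at(t3,whs1)}, keep {pkg_at(p1,hub), truck_at(t1,hub)}, require {truck_at(t3,hub)}
    → {pkg_at(p1,hub), truck_at(t1,hub), truck_at(t3,hub)}

== RESULT ==
["pkg_at(p1,hub)", "truck_at(t1,hub)", "truck_at(t3,hub)"]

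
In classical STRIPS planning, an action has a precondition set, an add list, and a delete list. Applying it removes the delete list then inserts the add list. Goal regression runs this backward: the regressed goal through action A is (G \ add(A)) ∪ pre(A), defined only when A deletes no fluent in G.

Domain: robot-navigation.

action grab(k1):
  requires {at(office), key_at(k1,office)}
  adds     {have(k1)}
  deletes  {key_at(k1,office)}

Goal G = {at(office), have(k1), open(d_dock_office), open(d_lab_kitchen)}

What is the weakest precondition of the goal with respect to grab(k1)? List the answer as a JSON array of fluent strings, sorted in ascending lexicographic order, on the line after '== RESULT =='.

Compute (G \ add) ∪ pre:
  G ∩ del = {}  (empty — regression defined)
  G \ add = {at(office), have(k1), open(d_dock_office), open(d_lab_kitchen)} \ {have(k1)} = {at(office), open(d_dock_office), open(d_lab_kitchen)}
  ∪ pre   = {at(office), open(d_dock_office), open(d_lab_kitchen)} ∪ {at(office), key_at(k1,office)}
          = {at(office), key_at(k1,office), open(d_dock_office), open(d_lab_kitchen)}

== RESULT ==
["at(office)", "key_at(k1,office)", "open(d_dock_office)", "open(d_lab_kitchen)"]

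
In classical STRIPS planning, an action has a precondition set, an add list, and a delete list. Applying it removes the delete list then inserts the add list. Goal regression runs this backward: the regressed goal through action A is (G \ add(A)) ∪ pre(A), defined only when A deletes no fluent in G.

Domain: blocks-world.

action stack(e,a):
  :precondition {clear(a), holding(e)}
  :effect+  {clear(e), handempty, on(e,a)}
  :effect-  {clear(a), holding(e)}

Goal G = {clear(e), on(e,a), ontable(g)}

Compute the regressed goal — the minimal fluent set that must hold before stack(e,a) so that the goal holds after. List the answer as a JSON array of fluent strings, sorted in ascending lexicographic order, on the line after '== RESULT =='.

Compute (G \ add) ∪ pre:
  G ∩ del = {}  (empty — regression defined)
  G \ add = {clear(e), on(e,a), ontable(g)} \ {clear(e), handempty, on(e,a)} = {ontable(g)}
  ∪ pre   = {ontable(g)} ∪ {clear(a), holding(e)}
          = {clear(a), holding(e), ontable(g)}

== RESULT ==
["clear(a)", "holding(e)", "ontable(g)"]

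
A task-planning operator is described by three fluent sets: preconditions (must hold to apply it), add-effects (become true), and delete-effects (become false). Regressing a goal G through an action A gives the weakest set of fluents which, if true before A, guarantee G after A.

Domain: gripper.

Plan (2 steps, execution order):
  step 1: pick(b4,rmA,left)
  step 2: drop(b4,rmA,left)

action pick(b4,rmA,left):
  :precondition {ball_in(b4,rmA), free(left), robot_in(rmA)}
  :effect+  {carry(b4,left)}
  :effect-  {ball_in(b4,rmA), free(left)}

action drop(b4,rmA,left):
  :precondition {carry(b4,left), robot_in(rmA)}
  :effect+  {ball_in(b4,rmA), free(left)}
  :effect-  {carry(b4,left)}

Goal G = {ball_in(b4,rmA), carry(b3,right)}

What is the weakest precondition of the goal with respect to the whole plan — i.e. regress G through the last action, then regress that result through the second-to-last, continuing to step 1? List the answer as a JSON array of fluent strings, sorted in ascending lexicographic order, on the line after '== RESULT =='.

Regress step by step:
  through step 2 (drop(b4,rmA,left)): drop {ball_in(b4,rmA)}, keep {carry(b3,right)}, require {carry(b4,left), robot_in(rmA)}
    → {carry(b3,right), carry(b4,left), robot_in(rmA)}
  through step 1 (pick(b4,rmA,left)): drop {carry(b4,left)}, keep {carry(b3,right), robot_in(rmA)}, require {ball_in(b4,rmA), free(left), robot_in(rmA)}
    → {ball_in(b4,rmA), carry(b3,right), free(left), robot_in(rmA)}

== RESULT ==
["ball_in(b4,rmA)", "carry(b3,right)", "free(left)", "robot_in(rmA)"]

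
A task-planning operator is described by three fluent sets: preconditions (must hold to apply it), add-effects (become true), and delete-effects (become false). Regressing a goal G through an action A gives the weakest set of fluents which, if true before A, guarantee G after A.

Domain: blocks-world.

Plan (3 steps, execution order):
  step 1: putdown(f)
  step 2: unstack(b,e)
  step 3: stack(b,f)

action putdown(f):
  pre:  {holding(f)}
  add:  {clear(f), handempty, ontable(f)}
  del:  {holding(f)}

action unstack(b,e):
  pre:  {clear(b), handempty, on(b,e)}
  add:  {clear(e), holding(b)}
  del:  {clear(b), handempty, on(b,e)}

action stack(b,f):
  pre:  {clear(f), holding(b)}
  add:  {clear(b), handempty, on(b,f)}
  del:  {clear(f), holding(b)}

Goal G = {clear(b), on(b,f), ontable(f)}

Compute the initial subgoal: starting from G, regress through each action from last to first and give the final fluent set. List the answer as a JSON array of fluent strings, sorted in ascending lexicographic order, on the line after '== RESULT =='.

Work backward from the goal:
  through step 3 (stack(b,f)): drop {clear(b), on(b,f)}, keep {ontable(f)}, require {clear(f), holding(b)}
    → {clear(f), holding(b), ontable(f)}
  through step 2 (unstack(b,e)): drop {holding(b)}, keep {clear(f), ontable(f)}, require {clear(b), handempty, on(b,e)}
    → {clear(b), clear(f), handempty, on(b,e), ontable(f)}
  through step 1 (putdown(f)): drop {clear(f), handempty, ontable(f)}, keep {clear(b), on(b,e)}, require {holding(f)}
    → {clear(b), holding(f), on(b,e)}

== RESULT ==
["clear(b)", "holding(f)", "on(b,e)"]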